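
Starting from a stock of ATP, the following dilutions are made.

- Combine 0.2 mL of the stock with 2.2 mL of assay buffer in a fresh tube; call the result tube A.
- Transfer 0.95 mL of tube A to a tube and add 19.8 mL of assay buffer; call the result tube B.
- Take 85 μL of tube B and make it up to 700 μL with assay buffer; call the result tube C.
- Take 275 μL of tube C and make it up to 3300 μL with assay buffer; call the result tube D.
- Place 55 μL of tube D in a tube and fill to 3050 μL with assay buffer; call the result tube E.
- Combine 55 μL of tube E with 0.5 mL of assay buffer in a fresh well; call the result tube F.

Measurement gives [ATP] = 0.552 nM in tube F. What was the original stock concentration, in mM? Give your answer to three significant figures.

Step 1: 0.2 mL + 2.2 mL = 2.4 mL total → factor 2.4/0.2 = 12
Step 2: 0.95 mL + 19.8 mL = 20.75 mL total → factor 20.75/0.95 = 21.842
Step 3: 85 μL brought to 700 μL → factor 700/85 = 8.2353
Step 4: 275 μL brought to 3300 μL → factor 3300/275 = 12
Step 5: 55 μL brought to 3050 μL → factor 3050/55 = 55.455
Step 6: 55 μL + 0.5 mL = 555 μL total → factor 555/55 = 10.091
Overall dilution factor = 12 × 21.842 × 8.2353 × 12 × 55.455 × 10.091 = 1.4495 × 10^7
Stock = 0.552 nM × 1.4495 × 10^7 = 8.001 × 10^6 nM = 8.00 mM

8.00 mM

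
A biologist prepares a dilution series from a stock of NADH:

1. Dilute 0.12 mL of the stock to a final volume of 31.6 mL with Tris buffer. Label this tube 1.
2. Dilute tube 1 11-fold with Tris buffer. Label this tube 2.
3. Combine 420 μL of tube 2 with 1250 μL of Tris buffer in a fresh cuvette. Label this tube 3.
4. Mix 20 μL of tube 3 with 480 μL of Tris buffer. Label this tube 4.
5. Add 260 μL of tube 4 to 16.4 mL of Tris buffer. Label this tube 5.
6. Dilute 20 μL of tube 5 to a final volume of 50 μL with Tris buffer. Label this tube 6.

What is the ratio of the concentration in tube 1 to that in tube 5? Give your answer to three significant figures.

7.01 × 10^4

Step 1: 0.12 mL brought to 31.6 mL → factor 31.6/0.12 = 263.33
Step 2: 11-fold → factor 11
Step 3: 420 μL + 1250 μL = 1670 μL total → factor 1670/420 = 3.9762
Step 4: 20 μL + 480 μL = 500 μL total → factor 500/20 = 25
Step 5: 260 μL + 16.4 mL = 16660 μL total → factor 16660/260 = 64.077
Dilution factor to tube 1 = 263.33; to tube 5 = 1.845 × 10^7
[tube 1]/[tube 5] = (factor to tube 5)/(factor to tube 1) = 1.845 × 10^7/263.33 = 7.01 × 10^4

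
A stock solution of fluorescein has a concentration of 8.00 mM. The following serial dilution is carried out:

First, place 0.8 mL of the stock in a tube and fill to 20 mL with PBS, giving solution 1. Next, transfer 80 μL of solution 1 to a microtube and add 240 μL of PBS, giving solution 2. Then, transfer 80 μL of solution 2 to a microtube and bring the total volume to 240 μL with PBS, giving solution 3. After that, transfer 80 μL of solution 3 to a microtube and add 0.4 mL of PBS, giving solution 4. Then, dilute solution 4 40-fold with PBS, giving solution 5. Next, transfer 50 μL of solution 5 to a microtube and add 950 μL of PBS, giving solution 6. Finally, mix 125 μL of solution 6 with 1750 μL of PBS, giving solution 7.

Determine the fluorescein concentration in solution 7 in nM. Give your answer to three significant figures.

0.370 nM

Step 1: 0.8 mL brought to 20 mL → factor 20/0.8 = 25
Step 2: 80 μL + 240 μL = 320 μL total → factor 320/80 = 4
Step 3: 80 μL brought to 240 μL → factor 240/80 = 3
Step 4: 80 μL + 0.4 mL = 480 μL total → factor 480/80 = 6
Step 5: 40-fold → factor 40
Step 6: 50 μL + 950 μL = 1000 μL total → factor 1000/50 = 20
Step 7: 125 μL + 1750 μL = 1875 μL total → factor 1875/125 = 15
Overall dilution factor = 25 × 4 × 3 × 6 × 40 × 20 × 15 = 2.16 × 10^7
Final = 8.00 mM / 2.16 × 10^7 = 3.704 × 10^-7 mM = 0.370 nM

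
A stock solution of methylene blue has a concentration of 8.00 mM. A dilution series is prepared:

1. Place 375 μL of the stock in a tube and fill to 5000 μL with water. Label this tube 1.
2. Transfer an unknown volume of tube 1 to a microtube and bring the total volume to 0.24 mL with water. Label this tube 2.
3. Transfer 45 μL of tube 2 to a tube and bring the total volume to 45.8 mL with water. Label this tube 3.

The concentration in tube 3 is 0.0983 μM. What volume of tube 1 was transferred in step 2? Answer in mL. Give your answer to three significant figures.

Step 1: 375 μL brought to 5000 μL → factor 5000/375 = 13.333
Step 2: v brought to 0.24 mL → factor = 0.24 mL/v
Step 3: 45 μL brought to 45.8 mL → factor 45800/45 = 1017.8
Product of known-step factors = 13570
Overall factor = 8.00 mM / (0.0983 μM) = 81384
Step-2 factor = 81384 / 13570 = 5.9971
v = 0.24 mL / 5.9971 = 0.0400 mL

0.0400 mL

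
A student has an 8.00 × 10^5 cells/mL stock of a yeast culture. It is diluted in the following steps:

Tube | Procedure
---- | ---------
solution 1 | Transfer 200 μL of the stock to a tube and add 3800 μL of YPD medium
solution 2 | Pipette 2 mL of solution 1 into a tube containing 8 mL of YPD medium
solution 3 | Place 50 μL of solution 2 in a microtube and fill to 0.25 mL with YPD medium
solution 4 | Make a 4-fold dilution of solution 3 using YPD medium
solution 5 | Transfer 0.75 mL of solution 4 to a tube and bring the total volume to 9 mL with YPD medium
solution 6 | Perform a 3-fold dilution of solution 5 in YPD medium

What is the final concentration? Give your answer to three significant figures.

11.1 cells/mL

Step 1: 200 μL + 3800 μL = 4000 μL total → factor 4000/200 = 20
Step 2: 2 mL + 8 mL = 10 mL total → factor 10/2 = 5
Step 3: 50 μL brought to 0.25 mL → factor 250/50 = 5
Step 4: 4-fold → factor 4
Step 5: 0.75 mL brought to 9 mL → factor 9/0.75 = 12
Step 6: 3-fold → factor 3
Overall dilution factor = 20 × 5 × 5 × 4 × 12 × 3 = 72000
Final = 8.00 × 10^5 cells/mL / 72000 = 11.1 cells/mL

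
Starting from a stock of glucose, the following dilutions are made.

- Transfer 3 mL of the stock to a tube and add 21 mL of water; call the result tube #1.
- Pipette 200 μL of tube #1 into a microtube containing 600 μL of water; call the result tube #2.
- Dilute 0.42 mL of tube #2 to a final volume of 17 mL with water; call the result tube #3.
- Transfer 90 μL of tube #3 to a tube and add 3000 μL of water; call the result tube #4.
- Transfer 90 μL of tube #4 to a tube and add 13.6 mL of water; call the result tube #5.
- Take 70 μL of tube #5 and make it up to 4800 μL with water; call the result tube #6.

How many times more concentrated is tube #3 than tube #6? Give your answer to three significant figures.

Step 1: 3 mL + 21 mL = 24 mL total → factor 24/3 = 8
Step 2: 200 μL + 600 μL = 800 μL total → factor 800/200 = 4
Step 3: 0.42 mL brought to 17 mL → factor 17/0.42 = 40.476
Step 4: 90 μL + 3000 μL = 3090 μL total → factor 3090/90 = 34.333
Step 5: 90 μL + 13.6 mL = 13690 μL total → factor 13690/90 = 152.11
Step 6: 70 μL brought to 4800 μL → factor 4800/70 = 68.571
Dilution factor to tube #3 = 1295.2; to tube #6 = 4.6384 × 10^8
[tube #3]/[tube #6] = (factor to tube #6)/(factor to tube #3) = 4.6384 × 10^8/1295.2 = 3.58 × 10^5

3.58 × 10^5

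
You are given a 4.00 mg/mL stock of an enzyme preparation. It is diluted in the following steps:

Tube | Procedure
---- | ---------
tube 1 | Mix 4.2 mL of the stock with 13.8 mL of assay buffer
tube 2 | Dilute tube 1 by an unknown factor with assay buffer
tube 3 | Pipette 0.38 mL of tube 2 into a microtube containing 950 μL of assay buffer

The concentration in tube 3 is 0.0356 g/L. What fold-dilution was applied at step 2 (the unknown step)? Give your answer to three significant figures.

7.49-fold

Step 1: 4.2 mL + 13.8 mL = 18 mL total → factor 18/4.2 = 4.2857
Step 2: unknown factor x
Step 3: 0.38 mL + 950 μL = 1.33 mL total → factor 1.33/0.38 = 3.5
Product of known-step factors = 15
Overall factor = 4.00 mg/mL / (0.0356 g/L) = 112.36
x = 112.36 / 15 = 7.49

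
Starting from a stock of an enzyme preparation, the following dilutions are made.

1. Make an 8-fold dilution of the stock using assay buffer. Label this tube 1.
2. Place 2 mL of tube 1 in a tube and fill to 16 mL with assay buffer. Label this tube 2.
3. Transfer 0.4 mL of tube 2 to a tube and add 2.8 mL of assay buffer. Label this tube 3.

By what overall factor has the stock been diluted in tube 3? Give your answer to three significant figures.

512

Step 1: 8-fold → factor 8
Step 2: 2 mL brought to 16 mL → factor 16/2 = 8
Step 3: 0.4 mL + 2.8 mL = 3.2 mL total → factor 3.2/0.4 = 8
Overall dilution factor = 8 × 8 × 8 = 512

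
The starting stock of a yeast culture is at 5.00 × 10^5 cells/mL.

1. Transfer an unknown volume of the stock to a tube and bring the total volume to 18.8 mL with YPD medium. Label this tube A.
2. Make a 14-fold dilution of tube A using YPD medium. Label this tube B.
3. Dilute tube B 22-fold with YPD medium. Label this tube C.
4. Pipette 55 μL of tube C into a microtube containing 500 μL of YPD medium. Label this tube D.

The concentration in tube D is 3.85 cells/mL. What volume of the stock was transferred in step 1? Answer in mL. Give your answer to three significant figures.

Step 1: v brought to 18.8 mL → factor = 18.8 mL/v
Step 2: 14-fold → factor 14
Step 3: 22-fold → factor 22
Step 4: 55 μL + 500 μL = 555 μL total → factor 555/55 = 10.091
Product of known-step factors = 3108
Overall factor = 5.00 × 10^5 cells/mL / (3.85 cells/mL) = 1.2987 × 10^5
Step-1 factor = 1.2987 × 10^5 / 3108 = 41.786
v = 18.8 mL / 41.786 = 0.450 mL

0.450 mL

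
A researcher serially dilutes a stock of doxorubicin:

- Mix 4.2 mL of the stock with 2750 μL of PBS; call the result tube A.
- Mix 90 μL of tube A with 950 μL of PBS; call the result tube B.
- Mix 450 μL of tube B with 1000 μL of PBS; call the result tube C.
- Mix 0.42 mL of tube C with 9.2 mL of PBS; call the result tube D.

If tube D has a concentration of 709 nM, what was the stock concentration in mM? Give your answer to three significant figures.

Step 1: 4.2 mL + 2750 μL = 6.95 mL total → factor 6.95/4.2 = 1.6548
Step 2: 90 μL + 950 μL = 1040 μL total → factor 1040/90 = 11.556
Step 3: 450 μL + 1000 μL = 1450 μL total → factor 1450/450 = 3.2222
Step 4: 0.42 mL + 9.2 mL = 9.62 mL total → factor 9.62/0.42 = 22.905
Overall dilution factor = 1.6548 × 11.556 × 3.2222 × 22.905 = 1411.3
Stock = 709 nM × 1411.3 = 1.001 × 10^6 nM = 1.00 mM

1.00 mM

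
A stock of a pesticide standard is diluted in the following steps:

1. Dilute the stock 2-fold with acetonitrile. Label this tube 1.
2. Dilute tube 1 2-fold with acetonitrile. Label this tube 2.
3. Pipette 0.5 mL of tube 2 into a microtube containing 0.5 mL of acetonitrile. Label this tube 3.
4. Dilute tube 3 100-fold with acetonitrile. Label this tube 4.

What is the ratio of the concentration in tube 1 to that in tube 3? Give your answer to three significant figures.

Step 1: 2-fold → factor 2
Step 2: 2-fold → factor 2
Step 3: 0.5 mL + 0.5 mL = 1 mL total → factor 1/0.5 = 2
Dilution factor to tube 1 = 2; to tube 3 = 8
[tube 1]/[tube 3] = (factor to tube 3)/(factor to tube 1) = 8/2 = 4.00

4.00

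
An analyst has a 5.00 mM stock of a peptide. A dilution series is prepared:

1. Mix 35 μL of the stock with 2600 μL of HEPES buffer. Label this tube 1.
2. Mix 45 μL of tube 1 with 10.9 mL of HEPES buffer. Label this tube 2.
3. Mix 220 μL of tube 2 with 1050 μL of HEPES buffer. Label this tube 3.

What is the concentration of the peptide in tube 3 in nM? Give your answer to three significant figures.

47.3 nM

Step 1: 35 μL + 2600 μL = 2635 μL total → factor 2635/35 = 75.286
Step 2: 45 μL + 10.9 mL = 10945 μL total → factor 10945/45 = 243.22
Step 3: 220 μL + 1050 μL = 1270 μL total → factor 1270/220 = 5.7727
Overall dilution factor = 75.286 × 243.22 × 5.7727 = 1.0571 × 10^5
Final = 5.00 mM / 1.0571 × 10^5 = 4.730 × 10^-5 mM = 47.3 nM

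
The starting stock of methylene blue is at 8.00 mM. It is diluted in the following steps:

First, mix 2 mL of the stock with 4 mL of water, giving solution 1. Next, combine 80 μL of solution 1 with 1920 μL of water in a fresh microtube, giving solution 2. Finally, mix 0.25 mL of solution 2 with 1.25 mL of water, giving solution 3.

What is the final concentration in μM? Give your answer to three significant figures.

17.8 μM

Step 1: 2 mL + 4 mL = 6 mL total → factor 6/2 = 3
Step 2: 80 μL + 1920 μL = 2000 μL total → factor 2000/80 = 25
Step 3: 0.25 mL + 1.25 mL = 1.5 mL total → factor 1.5/0.25 = 6
Overall dilution factor = 3 × 25 × 6 = 450
Final = 8.00 mM / 450 = 0.01778 mM = 17.8 μM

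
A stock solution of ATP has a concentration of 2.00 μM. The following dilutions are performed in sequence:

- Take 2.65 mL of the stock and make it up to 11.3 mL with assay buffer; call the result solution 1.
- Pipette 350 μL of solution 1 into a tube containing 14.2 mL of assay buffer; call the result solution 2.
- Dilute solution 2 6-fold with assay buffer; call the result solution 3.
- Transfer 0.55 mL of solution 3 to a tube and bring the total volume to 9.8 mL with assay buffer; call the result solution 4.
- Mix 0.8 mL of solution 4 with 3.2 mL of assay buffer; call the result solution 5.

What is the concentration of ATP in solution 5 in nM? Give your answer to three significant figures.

0.0211 nM

Step 1: 2.65 mL brought to 11.3 mL → factor 11.3/2.65 = 4.2642
Step 2: 350 μL + 14.2 mL = 14550 μL total → factor 14550/350 = 41.571
Step 3: 6-fold → factor 6
Step 4: 0.55 mL brought to 9.8 mL → factor 9.8/0.55 = 17.818
Step 5: 0.8 mL + 3.2 mL = 4 mL total → factor 4/0.8 = 5
Overall dilution factor = 4.2642 × 41.571 × 6 × 17.818 × 5 = 94757
Final = 2.00 μM / 94757 = 2.111 × 10^-5 μM = 0.0211 nM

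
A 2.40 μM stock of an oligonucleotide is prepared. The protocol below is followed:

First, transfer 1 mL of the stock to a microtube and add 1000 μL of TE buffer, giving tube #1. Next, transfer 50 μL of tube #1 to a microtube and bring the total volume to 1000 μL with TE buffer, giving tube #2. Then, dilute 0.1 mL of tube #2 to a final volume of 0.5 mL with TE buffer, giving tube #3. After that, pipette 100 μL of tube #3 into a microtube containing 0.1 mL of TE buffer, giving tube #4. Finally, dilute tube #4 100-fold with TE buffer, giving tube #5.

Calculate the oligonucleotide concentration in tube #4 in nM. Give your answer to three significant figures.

6.00 nM

Step 1: 1 mL + 1000 μL = 2 mL total → factor 2/1 = 2
Step 2: 50 μL brought to 1000 μL → factor 1000/50 = 20
Step 3: 0.1 mL brought to 0.5 mL → factor 0.5/0.1 = 5
Step 4: 100 μL + 0.1 mL = 200 μL total → factor 200/100 = 2
Dilution factor through tube #4 = 2 × 20 × 5 × 2 = 400
[tube #4] = 2.40 μM / 400 = 0.006000 μM = 6.00 nM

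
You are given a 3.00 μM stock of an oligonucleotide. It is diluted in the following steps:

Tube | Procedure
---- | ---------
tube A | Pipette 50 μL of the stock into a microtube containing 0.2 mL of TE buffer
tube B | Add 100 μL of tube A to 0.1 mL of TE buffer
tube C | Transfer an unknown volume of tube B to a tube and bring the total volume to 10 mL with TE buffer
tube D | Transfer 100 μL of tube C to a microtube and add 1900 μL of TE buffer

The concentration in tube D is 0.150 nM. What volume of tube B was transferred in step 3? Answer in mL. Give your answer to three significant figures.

Step 1: 50 μL + 0.2 mL = 250 μL total → factor 250/50 = 5
Step 2: 100 μL + 0.1 mL = 200 μL total → factor 200/100 = 2
Step 3: v brought to 10 mL → factor = 10 mL/v
Step 4: 100 μL + 1900 μL = 2000 μL total → factor 2000/100 = 20
Product of known-step factors = 200
Overall factor = 3.00 μM / (0.150 nM) = 20000
Step-3 factor = 20000 / 200 = 100
v = 10 mL / 100 = 0.100 mL

0.100 mL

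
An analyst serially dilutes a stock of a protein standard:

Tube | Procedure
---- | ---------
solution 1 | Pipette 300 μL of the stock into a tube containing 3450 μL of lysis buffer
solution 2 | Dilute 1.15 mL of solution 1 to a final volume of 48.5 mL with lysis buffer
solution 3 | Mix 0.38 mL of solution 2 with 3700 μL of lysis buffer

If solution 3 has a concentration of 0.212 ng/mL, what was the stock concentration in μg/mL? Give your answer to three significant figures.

Step 1: 300 μL + 3450 μL = 3750 μL total → factor 3750/300 = 12.5
Step 2: 1.15 mL brought to 48.5 mL → factor 48.5/1.15 = 42.174
Step 3: 0.38 mL + 3700 μL = 4.08 mL total → factor 4.08/0.38 = 10.737
Overall dilution factor = 12.5 × 42.174 × 10.737 = 5660.2
Stock = 0.212 ng/mL × 5660.2 = 1200 ng/mL = 1.20 μg/mL

1.20 μg/mL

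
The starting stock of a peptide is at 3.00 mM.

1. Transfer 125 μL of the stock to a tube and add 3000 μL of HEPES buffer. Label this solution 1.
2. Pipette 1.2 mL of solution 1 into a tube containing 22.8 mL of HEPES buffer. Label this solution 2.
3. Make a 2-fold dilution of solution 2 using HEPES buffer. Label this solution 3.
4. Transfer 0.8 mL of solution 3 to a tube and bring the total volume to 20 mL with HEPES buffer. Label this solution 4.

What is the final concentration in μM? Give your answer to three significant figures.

Step 1: 125 μL + 3000 μL = 3125 μL total → factor 3125/125 = 25
Step 2: 1.2 mL + 22.8 mL = 24 mL total → factor 24/1.2 = 20
Step 3: 2-fold → factor 2
Step 4: 0.8 mL brought to 20 mL → factor 20/0.8 = 25
Overall dilution factor = 25 × 20 × 2 × 25 = 25000
Final = 3.00 mM / 25000 = 0.0001200 mM = 0.120 μM

0.120 μM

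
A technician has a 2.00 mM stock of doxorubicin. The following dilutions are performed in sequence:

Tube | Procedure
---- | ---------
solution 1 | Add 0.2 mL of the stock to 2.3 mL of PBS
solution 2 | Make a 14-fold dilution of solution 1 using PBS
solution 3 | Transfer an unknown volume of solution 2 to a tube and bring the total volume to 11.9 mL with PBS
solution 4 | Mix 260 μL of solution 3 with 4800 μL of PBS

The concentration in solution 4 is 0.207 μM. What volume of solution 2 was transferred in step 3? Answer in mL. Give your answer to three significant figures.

Step 1: 0.2 mL + 2.3 mL = 2.5 mL total → factor 2.5/0.2 = 12.5
Step 2: 14-fold → factor 14
Step 3: v brought to 11.9 mL → factor = 11.9 mL/v
Step 4: 260 μL + 4800 μL = 5060 μL total → factor 5060/260 = 19.462
Product of known-step factors = 3405.8
Overall factor = 2.00 mM / (0.207 μM) = 9661.8
Step-3 factor = 9661.8 / 3405.8 = 2.8369
v = 11.9 mL / 2.8369 = 4.19 mL

4.19 mL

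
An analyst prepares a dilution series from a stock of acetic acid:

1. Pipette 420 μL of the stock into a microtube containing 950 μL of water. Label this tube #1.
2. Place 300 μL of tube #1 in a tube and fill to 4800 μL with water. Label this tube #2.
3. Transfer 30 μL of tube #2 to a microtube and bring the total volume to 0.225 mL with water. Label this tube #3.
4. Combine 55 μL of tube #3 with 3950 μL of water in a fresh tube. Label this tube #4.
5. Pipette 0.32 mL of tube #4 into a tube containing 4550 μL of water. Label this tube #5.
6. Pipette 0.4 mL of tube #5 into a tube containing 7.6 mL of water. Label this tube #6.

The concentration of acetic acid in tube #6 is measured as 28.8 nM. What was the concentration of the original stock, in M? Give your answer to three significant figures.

Step 1: 420 μL + 950 μL = 1370 μL total → factor 1370/420 = 3.2619
Step 2: 300 μL brought to 4800 μL → factor 4800/300 = 16
Step 3: 30 μL brought to 0.225 mL → factor 225/30 = 7.5
Step 4: 55 μL + 3950 μL = 4005 μL total → factor 4005/55 = 72.818
Step 5: 0.32 mL + 4550 μL = 4.87 mL total → factor 4.87/0.32 = 15.219
Step 6: 0.4 mL + 7.6 mL = 8 mL total → factor 8/0.4 = 20
Overall dilution factor = 3.2619 × 16 × 7.5 × 72.818 × 15.219 × 20 = 8.6756 × 10^6
Stock = 28.8 nM × 8.6756 × 10^6 = 2.499 × 10^8 nM = 0.250 M

0.250 M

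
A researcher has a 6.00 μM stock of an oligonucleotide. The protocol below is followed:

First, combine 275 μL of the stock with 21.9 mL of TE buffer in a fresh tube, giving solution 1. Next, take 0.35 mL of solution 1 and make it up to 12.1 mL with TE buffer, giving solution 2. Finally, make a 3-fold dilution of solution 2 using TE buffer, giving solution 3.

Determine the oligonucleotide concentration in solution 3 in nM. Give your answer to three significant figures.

Step 1: 275 μL + 21.9 mL = 22175 μL total → factor 22175/275 = 80.636
Step 2: 0.35 mL brought to 12.1 mL → factor 12.1/0.35 = 34.571
Step 3: 3-fold → factor 3
Overall dilution factor = 80.636 × 34.571 × 3 = 8363.1
Final = 6.00 μM / 8363.1 = 0.0007174 μM = 0.717 nM

0.717 nM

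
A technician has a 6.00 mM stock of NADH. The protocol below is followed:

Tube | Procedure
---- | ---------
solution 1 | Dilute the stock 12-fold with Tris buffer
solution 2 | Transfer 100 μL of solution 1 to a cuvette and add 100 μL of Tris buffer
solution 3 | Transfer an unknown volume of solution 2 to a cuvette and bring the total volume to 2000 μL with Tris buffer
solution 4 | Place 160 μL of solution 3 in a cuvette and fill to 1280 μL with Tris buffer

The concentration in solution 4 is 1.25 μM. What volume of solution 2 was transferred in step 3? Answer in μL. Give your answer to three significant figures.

80.0 μL

Step 1: 12-fold → factor 12
Step 2: 100 μL + 100 μL = 200 μL total → factor 200/100 = 2
Step 3: v brought to 2000 μL → factor = 2000 μL/v
Step 4: 160 μL brought to 1280 μL → factor 1280/160 = 8
Product of known-step factors = 192
Overall factor = 6.00 mM / (1.25 μM) = 4800
Step-3 factor = 4800 / 192 = 25
v = 2000 μL / 25 = 80.0 μL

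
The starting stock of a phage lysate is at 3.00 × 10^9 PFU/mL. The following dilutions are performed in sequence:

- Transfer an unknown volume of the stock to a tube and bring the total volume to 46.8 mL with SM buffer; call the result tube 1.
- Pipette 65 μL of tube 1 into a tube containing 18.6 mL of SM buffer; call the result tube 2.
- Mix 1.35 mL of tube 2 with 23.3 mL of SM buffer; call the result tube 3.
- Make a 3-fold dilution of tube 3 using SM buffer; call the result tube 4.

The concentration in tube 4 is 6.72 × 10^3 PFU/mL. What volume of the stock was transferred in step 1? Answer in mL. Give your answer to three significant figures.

1.65 mL

Step 1: v brought to 46.8 mL → factor = 46.8 mL/v
Step 2: 65 μL + 18.6 mL = 18665 μL total → factor 18665/65 = 287.15
Step 3: 1.35 mL + 23.3 mL = 24.65 mL total → factor 24.65/1.35 = 18.259
Step 4: 3-fold → factor 3
Product of known-step factors = 15730
Overall factor = 3.00 × 10^9 PFU/mL / (6.72 × 10^3 PFU/mL) = 4.4643 × 10^5
Step-1 factor = 4.4643 × 10^5 / 15730 = 28.381
v = 46.8 mL / 28.381 = 1.65 mL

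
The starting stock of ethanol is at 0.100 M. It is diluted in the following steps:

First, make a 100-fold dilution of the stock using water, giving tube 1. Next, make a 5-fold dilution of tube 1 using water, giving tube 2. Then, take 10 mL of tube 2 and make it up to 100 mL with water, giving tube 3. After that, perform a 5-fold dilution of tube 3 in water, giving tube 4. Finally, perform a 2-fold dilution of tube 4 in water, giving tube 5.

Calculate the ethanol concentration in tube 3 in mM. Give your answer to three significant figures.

0.0200 mM

Step 1: 100-fold → factor 100
Step 2: 5-fold → factor 5
Step 3: 10 mL brought to 100 mL → factor 100/10 = 10
Dilution factor through tube 3 = 100 × 5 × 10 = 5000
[tube 3] = 0.100 M / 5000 = 2.000 × 10^-5 M = 0.0200 mM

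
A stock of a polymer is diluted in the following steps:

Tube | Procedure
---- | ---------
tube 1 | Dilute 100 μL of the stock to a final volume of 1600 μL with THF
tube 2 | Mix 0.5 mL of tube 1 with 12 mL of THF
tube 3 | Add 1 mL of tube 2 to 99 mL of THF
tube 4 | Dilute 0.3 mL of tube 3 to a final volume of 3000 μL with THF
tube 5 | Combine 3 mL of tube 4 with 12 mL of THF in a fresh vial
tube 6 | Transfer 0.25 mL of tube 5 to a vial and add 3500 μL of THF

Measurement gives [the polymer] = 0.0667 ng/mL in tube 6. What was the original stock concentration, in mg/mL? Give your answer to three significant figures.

Step 1: 100 μL brought to 1600 μL → factor 1600/100 = 16
Step 2: 0.5 mL + 12 mL = 12.5 mL total → factor 12.5/0.5 = 25
Step 3: 1 mL + 99 mL = 100 mL total → factor 100/1 = 100
Step 4: 0.3 mL brought to 3000 μL → factor 3/0.3 = 10
Step 5: 3 mL + 12 mL = 15 mL total → factor 15/3 = 5
Step 6: 0.25 mL + 3500 μL = 3.75 mL total → factor 3.75/0.25 = 15
Overall dilution factor = 16 × 25 × 100 × 10 × 5 × 15 = 3 × 10^7
Stock = 0.0667 ng/mL × 3 × 10^7 = 2.001 × 10^6 ng/mL = 2.00 mg/mL

2.00 mg/mL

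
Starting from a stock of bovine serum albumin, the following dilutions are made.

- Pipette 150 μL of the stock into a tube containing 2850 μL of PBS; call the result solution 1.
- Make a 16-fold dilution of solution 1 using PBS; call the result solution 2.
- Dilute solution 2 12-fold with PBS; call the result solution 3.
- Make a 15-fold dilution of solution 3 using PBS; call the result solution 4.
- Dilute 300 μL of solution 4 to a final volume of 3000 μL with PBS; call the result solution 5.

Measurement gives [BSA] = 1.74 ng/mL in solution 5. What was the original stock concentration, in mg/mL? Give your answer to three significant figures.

Step 1: 150 μL + 2850 μL = 3000 μL total → factor 3000/150 = 20
Step 2: 16-fold → factor 16
Step 3: 12-fold → factor 12
Step 4: 15-fold → factor 15
Step 5: 300 μL brought to 3000 μL → factor 3000/300 = 10
Overall dilution factor = 20 × 16 × 12 × 15 × 10 = 5.76 × 10^5
Stock = 1.74 ng/mL × 5.76 × 10^5 = 1.002 × 10^6 ng/mL = 1.00 mg/mL

1.00 mg/mL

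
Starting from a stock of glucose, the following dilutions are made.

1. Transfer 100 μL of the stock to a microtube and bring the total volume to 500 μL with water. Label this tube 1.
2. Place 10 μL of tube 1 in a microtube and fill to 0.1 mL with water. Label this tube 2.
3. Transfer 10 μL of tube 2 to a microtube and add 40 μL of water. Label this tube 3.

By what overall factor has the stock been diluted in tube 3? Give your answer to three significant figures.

Step 1: 100 μL brought to 500 μL → factor 500/100 = 5
Step 2: 10 μL brought to 0.1 mL → factor 100/10 = 10
Step 3: 10 μL + 40 μL = 50 μL total → factor 50/10 = 5
Overall dilution factor = 5 × 10 × 5 = 250

250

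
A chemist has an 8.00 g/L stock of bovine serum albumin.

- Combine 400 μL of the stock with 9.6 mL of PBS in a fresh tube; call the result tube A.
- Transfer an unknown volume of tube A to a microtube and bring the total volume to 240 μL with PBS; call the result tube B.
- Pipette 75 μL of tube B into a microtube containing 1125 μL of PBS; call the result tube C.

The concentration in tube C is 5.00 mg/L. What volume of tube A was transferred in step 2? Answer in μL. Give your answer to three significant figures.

60.0 μL

Step 1: 400 μL + 9.6 mL = 10000 μL total → factor 10000/400 = 25
Step 2: v brought to 240 μL → factor = 240 μL/v
Step 3: 75 μL + 1125 μL = 1200 μL total → factor 1200/75 = 16
Product of known-step factors = 400
Overall factor = 8.00 g/L / (5.00 mg/L) = 1600
Step-2 factor = 1600 / 400 = 4
v = 240 μL / 4 = 60.0 μL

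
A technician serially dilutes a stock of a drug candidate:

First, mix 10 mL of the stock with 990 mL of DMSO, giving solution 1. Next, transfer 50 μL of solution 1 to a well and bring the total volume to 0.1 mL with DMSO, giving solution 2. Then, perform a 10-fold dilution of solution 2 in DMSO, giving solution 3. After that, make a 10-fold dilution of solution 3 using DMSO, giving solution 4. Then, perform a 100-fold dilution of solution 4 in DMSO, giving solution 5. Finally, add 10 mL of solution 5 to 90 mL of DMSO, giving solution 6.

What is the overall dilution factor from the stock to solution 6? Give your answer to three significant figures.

Step 1: 10 mL + 990 mL = 1000 mL total → factor 1000/10 = 100
Step 2: 50 μL brought to 0.1 mL → factor 100/50 = 2
Step 3: 10-fold → factor 10
Step 4: 10-fold → factor 10
Step 5: 100-fold → factor 100
Step 6: 10 mL + 90 mL = 100 mL total → factor 100/10 = 10
Overall dilution factor = 100 × 2 × 10 × 10 × 100 × 10 = 2 × 10^7

2.00 × 10^7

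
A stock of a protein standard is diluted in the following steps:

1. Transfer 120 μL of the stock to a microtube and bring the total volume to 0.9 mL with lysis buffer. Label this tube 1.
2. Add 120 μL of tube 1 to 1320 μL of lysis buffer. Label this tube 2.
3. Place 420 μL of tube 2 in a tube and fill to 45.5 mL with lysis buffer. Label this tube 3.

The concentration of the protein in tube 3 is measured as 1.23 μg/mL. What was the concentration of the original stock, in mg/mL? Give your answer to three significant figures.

12.0 mg/mL

Step 1: 120 μL brought to 0.9 mL → factor 900/120 = 7.5
Step 2: 120 μL + 1320 μL = 1440 μL total → factor 1440/120 = 12
Step 3: 420 μL brought to 45.5 mL → factor 45500/420 = 108.33
Overall dilution factor = 7.5 × 12 × 108.33 = 9750
Stock = 1.23 μg/mL × 9750 = 1.199 × 10^4 μg/mL = 12.0 mg/mL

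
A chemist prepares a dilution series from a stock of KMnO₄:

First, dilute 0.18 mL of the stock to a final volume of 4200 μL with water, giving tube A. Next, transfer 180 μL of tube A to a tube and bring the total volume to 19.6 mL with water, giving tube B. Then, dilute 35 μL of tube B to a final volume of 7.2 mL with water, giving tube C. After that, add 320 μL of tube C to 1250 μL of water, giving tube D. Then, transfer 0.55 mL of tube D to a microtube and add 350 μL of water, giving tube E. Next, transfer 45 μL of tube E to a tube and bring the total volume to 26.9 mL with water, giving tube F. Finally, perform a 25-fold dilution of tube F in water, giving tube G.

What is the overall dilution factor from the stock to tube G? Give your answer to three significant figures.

6.27 × 10^10

Step 1: 0.18 mL brought to 4200 μL → factor 4.2/0.18 = 23.333
Step 2: 180 μL brought to 19.6 mL → factor 19600/180 = 108.89
Step 3: 35 μL brought to 7.2 mL → factor 7200/35 = 205.71
Step 4: 320 μL + 1250 μL = 1570 μL total → factor 1570/320 = 4.9062
Step 5: 0.55 mL + 350 μL = 0.9 mL total → factor 0.9/0.55 = 1.6364
Step 6: 45 μL brought to 26.9 mL → factor 26900/45 = 597.78
Step 7: 25-fold → factor 25
Overall dilution factor = 23.333 × 108.89 × 205.71 × 4.9062 × 1.6364 × 597.78 × 25 = 6.271 × 10^10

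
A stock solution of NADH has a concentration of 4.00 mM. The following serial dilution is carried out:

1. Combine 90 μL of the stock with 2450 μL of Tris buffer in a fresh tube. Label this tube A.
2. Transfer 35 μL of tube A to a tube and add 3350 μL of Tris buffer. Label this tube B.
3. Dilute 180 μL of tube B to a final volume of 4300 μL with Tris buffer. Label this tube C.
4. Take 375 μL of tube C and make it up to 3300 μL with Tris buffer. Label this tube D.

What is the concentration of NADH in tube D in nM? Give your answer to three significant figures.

Step 1: 90 μL + 2450 μL = 2540 μL total → factor 2540/90 = 28.222
Step 2: 35 μL + 3350 μL = 3385 μL total → factor 3385/35 = 96.714
Step 3: 180 μL brought to 4300 μL → factor 4300/180 = 23.889
Step 4: 375 μL brought to 3300 μL → factor 3300/375 = 8.8
Overall dilution factor = 28.222 × 96.714 × 23.889 × 8.8 = 5.738 × 10^5
Final = 4.00 mM / 5.738 × 10^5 = 6.971 × 10^-6 mM = 6.97 nM

6.97 nM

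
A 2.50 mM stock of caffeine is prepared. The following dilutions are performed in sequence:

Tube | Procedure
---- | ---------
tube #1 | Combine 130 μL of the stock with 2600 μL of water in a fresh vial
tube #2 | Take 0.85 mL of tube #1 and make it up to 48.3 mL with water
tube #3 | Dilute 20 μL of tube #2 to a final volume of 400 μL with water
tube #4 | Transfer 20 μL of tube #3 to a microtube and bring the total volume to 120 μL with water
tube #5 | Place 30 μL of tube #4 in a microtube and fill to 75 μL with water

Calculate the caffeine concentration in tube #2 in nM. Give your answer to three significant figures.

Step 1: 130 μL + 2600 μL = 2730 μL total → factor 2730/130 = 21
Step 2: 0.85 mL brought to 48.3 mL → factor 48.3/0.85 = 56.824
Dilution factor through tube #2 = 21 × 56.824 = 1193.3
[tube #2] = 2.50 mM / 1193.3 = 0.002095 mM = 2.10 × 10^3 nM

2.10 × 10^3 nM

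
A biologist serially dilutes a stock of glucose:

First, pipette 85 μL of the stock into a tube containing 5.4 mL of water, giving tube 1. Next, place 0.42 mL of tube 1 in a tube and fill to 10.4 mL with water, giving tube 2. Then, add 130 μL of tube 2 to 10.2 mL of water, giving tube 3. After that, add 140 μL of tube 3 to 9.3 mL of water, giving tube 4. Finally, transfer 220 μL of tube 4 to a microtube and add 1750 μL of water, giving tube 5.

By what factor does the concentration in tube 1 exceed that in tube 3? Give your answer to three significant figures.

Step 1: 85 μL + 5.4 mL = 5485 μL total → factor 5485/85 = 64.529
Step 2: 0.42 mL brought to 10.4 mL → factor 10.4/0.42 = 24.762
Step 3: 130 μL + 10.2 mL = 10330 μL total → factor 10330/130 = 79.462
Dilution factor to tube 1 = 64.529; to tube 3 = 1.2697 × 10^5
[tube 1]/[tube 3] = (factor to tube 3)/(factor to tube 1) = 1.2697 × 10^5/64.529 = 1.97 × 10^3

1.97 × 10^3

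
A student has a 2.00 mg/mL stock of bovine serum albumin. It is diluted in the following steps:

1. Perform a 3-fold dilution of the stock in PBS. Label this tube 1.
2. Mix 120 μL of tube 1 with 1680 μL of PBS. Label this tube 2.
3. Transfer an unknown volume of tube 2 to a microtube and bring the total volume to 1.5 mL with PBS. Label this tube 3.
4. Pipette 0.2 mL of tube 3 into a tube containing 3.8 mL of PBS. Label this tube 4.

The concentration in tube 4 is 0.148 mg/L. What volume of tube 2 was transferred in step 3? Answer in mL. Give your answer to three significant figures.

Step 1: 3-fold → factor 3
Step 2: 120 μL + 1680 μL = 1800 μL total → factor 1800/120 = 15
Step 3: v brought to 1.5 mL → factor = 1.5 mL/v
Step 4: 0.2 mL + 3.8 mL = 4 mL total → factor 4/0.2 = 20
Product of known-step factors = 900
Overall factor = 2.00 mg/mL / (0.148 mg/L) = 13514
Step-3 factor = 13514 / 900 = 15.015
v = 1.5 mL / 15.015 = 0.0999 mL

0.0999 mL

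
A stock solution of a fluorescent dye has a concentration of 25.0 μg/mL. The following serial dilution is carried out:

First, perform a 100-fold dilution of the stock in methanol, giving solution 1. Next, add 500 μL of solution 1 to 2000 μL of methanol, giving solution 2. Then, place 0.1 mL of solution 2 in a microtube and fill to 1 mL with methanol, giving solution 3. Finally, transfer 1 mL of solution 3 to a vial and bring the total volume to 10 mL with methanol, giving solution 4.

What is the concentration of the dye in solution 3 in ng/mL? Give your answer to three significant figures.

5.00 ng/mL

Step 1: 100-fold → factor 100
Step 2: 500 μL + 2000 μL = 2500 μL total → factor 2500/500 = 5
Step 3: 0.1 mL brought to 1 mL → factor 1/0.1 = 10
Dilution factor through solution 3 = 100 × 5 × 10 = 5000
[solution 3] = 25.0 μg/mL / 5000 = 0.005000 μg/mL = 5.00 ng/mL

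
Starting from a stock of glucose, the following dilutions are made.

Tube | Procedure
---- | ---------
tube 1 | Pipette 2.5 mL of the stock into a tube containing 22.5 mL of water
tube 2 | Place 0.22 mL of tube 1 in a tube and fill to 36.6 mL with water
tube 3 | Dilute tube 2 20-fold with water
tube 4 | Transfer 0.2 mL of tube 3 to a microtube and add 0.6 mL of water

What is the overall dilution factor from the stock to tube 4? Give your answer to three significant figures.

Step 1: 2.5 mL + 22.5 mL = 25 mL total → factor 25/2.5 = 10
Step 2: 0.22 mL brought to 36.6 mL → factor 36.6/0.22 = 166.36
Step 3: 20-fold → factor 20
Step 4: 0.2 mL + 0.6 mL = 0.8 mL total → factor 0.8/0.2 = 4
Overall dilution factor = 10 × 166.36 × 20 × 4 = 1.3309 × 10^5

1.33 × 10^5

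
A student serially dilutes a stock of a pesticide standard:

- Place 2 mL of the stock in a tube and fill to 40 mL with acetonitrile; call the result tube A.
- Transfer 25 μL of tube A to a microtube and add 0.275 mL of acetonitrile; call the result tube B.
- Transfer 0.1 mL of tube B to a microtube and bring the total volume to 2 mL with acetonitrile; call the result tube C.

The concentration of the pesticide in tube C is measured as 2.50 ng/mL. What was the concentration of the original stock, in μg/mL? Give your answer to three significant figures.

12.0 μg/mL

Step 1: 2 mL brought to 40 mL → factor 40/2 = 20
Step 2: 25 μL + 0.275 mL = 300 μL total → factor 300/25 = 12
Step 3: 0.1 mL brought to 2 mL → factor 2/0.1 = 20
Overall dilution factor = 20 × 12 × 20 = 4800
Stock = 2.50 ng/mL × 4800 = 1.200 × 10^4 ng/mL = 12.0 μg/mL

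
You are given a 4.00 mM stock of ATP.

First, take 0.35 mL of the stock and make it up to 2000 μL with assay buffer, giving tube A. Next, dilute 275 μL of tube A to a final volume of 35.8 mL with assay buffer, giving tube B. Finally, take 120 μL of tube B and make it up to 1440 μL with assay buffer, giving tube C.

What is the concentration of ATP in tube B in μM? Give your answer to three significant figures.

5.38 μM

Step 1: 0.35 mL brought to 2000 μL → factor 2/0.35 = 5.7143
Step 2: 275 μL brought to 35.8 mL → factor 35800/275 = 130.18
Dilution factor through tube B = 5.7143 × 130.18 = 743.9
[tube B] = 4.00 mM / 743.9 = 0.005377 mM = 5.38 μM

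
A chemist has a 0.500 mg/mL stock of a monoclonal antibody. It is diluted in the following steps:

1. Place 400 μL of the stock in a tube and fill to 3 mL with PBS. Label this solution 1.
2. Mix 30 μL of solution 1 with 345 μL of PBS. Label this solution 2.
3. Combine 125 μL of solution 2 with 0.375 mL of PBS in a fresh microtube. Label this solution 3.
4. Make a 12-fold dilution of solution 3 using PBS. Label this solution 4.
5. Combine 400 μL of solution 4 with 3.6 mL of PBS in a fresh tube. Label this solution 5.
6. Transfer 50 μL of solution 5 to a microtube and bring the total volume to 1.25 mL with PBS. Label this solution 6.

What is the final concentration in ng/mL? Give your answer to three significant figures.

0.444 ng/mL

Step 1: 400 μL brought to 3 mL → factor 3000/400 = 7.5
Step 2: 30 μL + 345 μL = 375 μL total → factor 375/30 = 12.5
Step 3: 125 μL + 0.375 mL = 500 μL total → factor 500/125 = 4
Step 4: 12-fold → factor 12
Step 5: 400 μL + 3.6 mL = 4000 μL total → factor 4000/400 = 10
Step 6: 50 μL brought to 1.25 mL → factor 1250/50 = 25
Overall dilution factor = 7.5 × 12.5 × 4 × 12 × 10 × 25 = 1.125 × 10^6
Final = 0.500 mg/mL / 1.125 × 10^6 = 4.444 × 10^-7 mg/mL = 0.444 ng/mL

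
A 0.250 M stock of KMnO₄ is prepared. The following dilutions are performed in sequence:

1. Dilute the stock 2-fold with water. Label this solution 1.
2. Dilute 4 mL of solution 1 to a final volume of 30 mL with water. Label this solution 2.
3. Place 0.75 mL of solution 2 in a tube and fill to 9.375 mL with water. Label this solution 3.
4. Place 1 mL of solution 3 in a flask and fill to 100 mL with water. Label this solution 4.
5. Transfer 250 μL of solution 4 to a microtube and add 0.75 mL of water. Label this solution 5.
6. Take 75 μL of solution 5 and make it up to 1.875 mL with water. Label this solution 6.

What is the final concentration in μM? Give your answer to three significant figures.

Step 1: 2-fold → factor 2
Step 2: 4 mL brought to 30 mL → factor 30/4 = 7.5
Step 3: 0.75 mL brought to 9.375 mL → factor 9.375/0.75 = 12.5
Step 4: 1 mL brought to 100 mL → factor 100/1 = 100
Step 5: 250 μL + 0.75 mL = 1000 μL total → factor 1000/250 = 4
Step 6: 75 μL brought to 1.875 mL → factor 1875/75 = 25
Overall dilution factor = 2 × 7.5 × 12.5 × 100 × 4 × 25 = 1.875 × 10^6
Final = 0.250 M / 1.875 × 10^6 = 1.333 × 10^-7 M = 0.133 μM

0.133 μM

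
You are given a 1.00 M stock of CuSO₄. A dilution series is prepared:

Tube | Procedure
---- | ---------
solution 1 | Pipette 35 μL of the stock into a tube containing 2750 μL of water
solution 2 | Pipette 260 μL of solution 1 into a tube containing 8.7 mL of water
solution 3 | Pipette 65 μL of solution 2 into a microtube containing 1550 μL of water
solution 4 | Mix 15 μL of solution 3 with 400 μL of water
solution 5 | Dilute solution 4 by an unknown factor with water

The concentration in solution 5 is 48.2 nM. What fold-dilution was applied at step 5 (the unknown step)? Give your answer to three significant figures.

Step 1: 35 μL + 2750 μL = 2785 μL total → factor 2785/35 = 79.571
Step 2: 260 μL + 8.7 mL = 8960 μL total → factor 8960/260 = 34.462
Step 3: 65 μL + 1550 μL = 1615 μL total → factor 1615/65 = 24.846
Step 4: 15 μL + 400 μL = 415 μL total → factor 415/15 = 27.667
Step 5: unknown factor x
Product of known-step factors = 1.885 × 10^6
Overall factor = 1.00 M / (48.2 nM) = 2.0747 × 10^7
x = 2.0747 × 10^7 / 1.885 × 10^6 = 11.0

11.0-fold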